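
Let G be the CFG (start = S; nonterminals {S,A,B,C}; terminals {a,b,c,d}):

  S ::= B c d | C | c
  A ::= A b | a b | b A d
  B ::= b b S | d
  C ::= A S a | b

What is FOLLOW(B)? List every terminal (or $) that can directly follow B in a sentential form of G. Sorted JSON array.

FIRST iteration:
pass 1:
  A via A→a b: +{a}
  A via A→b A d: +{b}
  B via B→b b S: +{b}
  B via B→d: +{d}
  C via C→A S a: +{a,b}
  S via S→B c d: +{b,d}
  S via S→C: +{a}
  S via S→c: +{c}
  FIRST[S]={a,b,c,d}  FIRST[A]={a,b}  FIRST[B]={b,d}  FIRST[C]={a,b}
pass 2: — fixpoint
  FIRST[S]={a,b,c,d}  FIRST[A]={a,b}  FIRST[B]={b,d}  FIRST[C]={a,b}

Compute FOLLOW by fixpoint:
initialize: $ ∈ FOLLOW(S)
[1]
  A→A b: FOLLOW(A) ⊇ FIRST(b) = {b}; new: +{b}
  A→b A d: FOLLOW(A) ⊇ FIRST(d) = {d}; new: +{d}
  C→A S a: FOLLOW(A) ⊇ FIRST(S) = {a,b,c,d}; new: +{a,c}
  C→A S a: FOLLOW(S) ⊇ FIRST(a) = {a}; new: +{a}
  S→B c d: FOLLOW(B) ⊇ FIRST(c) = {c}; new: +{c}
  S→C: FOLLOW(C) ⊇ FOLLOW(S) ⊇ {$,a}; new: +{$,a}
  FOLLOW(S)={$,a}  FOLLOW(A)={a,b,c,d}  FOLLOW(B)={c}  FOLLOW(C)={$,a}
[2]
  B→b b S: FOLLOW(S) ⊇ FOLLOW(B) ⊇ {c}; new: +{c}
  S→C: FOLLOW(C) ⊇ FOLLOW(S) ⊇ {$,a,c}; new: +{c}
  FOLLOW(S)={$,a,c}  FOLLOW(A)={a,b,c,d}  FOLLOW(B)={c}  FOLLOW(C)={$,a,c}
[3] (no change)
  FOLLOW(S)={$,a,c}  FOLLOW(A)={a,b,c,d}  FOLLOW(B)={c}  FOLLOW(C)={$,a,c}

FOLLOW(B) = ["c"]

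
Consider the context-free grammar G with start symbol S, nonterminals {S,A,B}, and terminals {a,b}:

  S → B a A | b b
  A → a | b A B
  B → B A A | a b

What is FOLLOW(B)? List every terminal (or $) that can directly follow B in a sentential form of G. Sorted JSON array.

Compute FIRST by fixpoint:
pass 1:
  A via A→a: +{a}
  A via A→b A B: +{b}
  B via B→a b: +{a}
  S via S→B a A: +{a}
  S via S→b b: +{b}
  FIRST(S)={a,b}  FIRST(A)={a,b}  FIRST(B)={a}
pass 2: (no change)
  FIRST(S)={a,b}  FIRST(A)={a,b}  FIRST(B)={a}

Compute FOLLOW by fixpoint:
initialize: $ ∈ FOLLOW(S)
iter 1:
  A→b A B: FOLLOW(A) ⊇ FIRST(B) = {a}; new: +{a}
  A→b A B: FOLLOW(B) ⊇ FOLLOW(A) ⊇ {a}; new: +{a}
  B→B A A: FOLLOW(B) ⊇ FIRST(A) = {a,b}; new: +{b}
  B→B A A: FOLLOW(A) ⊇ FIRST(A) = {a,b}; new: +{b}
  S→B a A: FOLLOW(A) ⊇ FOLLOW(S) ⊇ {$}; new: +{$}
  FOLLOW[S]={$}  FOLLOW[A]={$,a,b}  FOLLOW[B]={a,b}
iter 2:
  A→b A B: FOLLOW(B) ⊇ FOLLOW(A) ⊇ {$,a,b}; new: +{$}
  FOLLOW[S]={$}  FOLLOW[A]={$,a,b}  FOLLOW[B]={$,a,b}
iter 3: (no change)
  FOLLOW[S]={$}  FOLLOW[A]={$,a,b}  FOLLOW[B]={$,a,b}

FOLLOW(B) = ["$", "a", "b"]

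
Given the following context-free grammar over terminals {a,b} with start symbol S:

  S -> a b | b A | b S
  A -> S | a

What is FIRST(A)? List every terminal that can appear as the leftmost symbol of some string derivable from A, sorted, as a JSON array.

FIRST iteration:
round 1:
  A via A→a: +{a}
  S via S→a b: +{a}
  S via S→b A: +{b}
  FIRST(S)={a,b}  FIRST(A)={a}
round 2:
  A via A→S: +{b}
  FIRST(S)={a,b}  FIRST(A)={a,b}
round 3: done
  FIRST(S)={a,b}  FIRST(A)={a,b}

FIRST(A) = ["a", "b"]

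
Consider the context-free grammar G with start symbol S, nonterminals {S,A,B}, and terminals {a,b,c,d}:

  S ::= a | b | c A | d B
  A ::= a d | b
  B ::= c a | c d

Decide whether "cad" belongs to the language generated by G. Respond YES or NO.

Convert to CNF:
  S -> T1 B | T2 A | a | b
  A -> T0 T1 | b
  B -> T2 T0 | T2 T1
  T0 -> a
  T1 -> d
  T2 -> c

CYK table (by increasing span):
  cell(0,0) c: {T2}  orig:{}
  cell(1,1) a: {S,T0}  orig:{S}
  cell(2,2) d: {T1}  orig:{}
  cell(0,1) ca: {B}
  cell(1,2) ad: {A}
  cell(0,2) cad: {S}

S ∈ T[0,2] ⇒ YES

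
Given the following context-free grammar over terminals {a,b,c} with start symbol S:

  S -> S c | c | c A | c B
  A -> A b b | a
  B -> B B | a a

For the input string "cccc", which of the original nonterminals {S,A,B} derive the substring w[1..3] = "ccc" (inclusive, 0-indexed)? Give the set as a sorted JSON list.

CNF form of G:
  S -> S T2 | T2 A | T2 B | c
  A -> A X3 | a
  B -> B B | T1 T1
  T0 -> b
  T1 -> a
  T2 -> c
  X3 -> T0 T0

CYK table (by increasing span) (cells [i..j] with 1 ≤ i ≤ j ≤ 3 only):
  cell(1,1) c: {S,T2}  orig:{S}
  cell(2,2) c: {S,T2}  orig:{S}
  cell(3,3) c: {S,T2}  orig:{S}
  cell(1,2) cc: {S}
  cell(2,3) cc: {S}
  cell(1,3) ccc: {S}

Original NTs in T[1,3] deriving "ccc": ["S"]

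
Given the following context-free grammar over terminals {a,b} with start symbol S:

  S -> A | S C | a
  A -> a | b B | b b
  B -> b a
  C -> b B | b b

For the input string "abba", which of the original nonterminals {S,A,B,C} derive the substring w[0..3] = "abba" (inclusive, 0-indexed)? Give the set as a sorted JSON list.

Convert to CNF:
  S -> S C | T0 B | T0 T0 | a
  A -> T0 B | T0 T0 | a
  B -> T0 T1
  C -> T0 B | T0 T0
  T0 -> b
  T1 -> a

Fill CYK table bottom-up, restricted to cells inside w[0..3]:
  [0..0]={A,S,T1}  "a"  orig:{A,S}
  [1..1]={T0}  "b"  orig:{}
  [2..2]={T0}  "b"  orig:{}
  [3..3]={A,S,T1}  "a"  orig:{A,S}
  [0..1]=∅  "ab"
  [1..2]={A,C,S}  "bb"
  [2..3]={B}  "ba"
  [0..2]={S}  "abb"
  [1..3]={A,C,S}  "bba"
  [0..3]={S}  "abba"

Original NTs in T[0,3] deriving "abba": ["S"]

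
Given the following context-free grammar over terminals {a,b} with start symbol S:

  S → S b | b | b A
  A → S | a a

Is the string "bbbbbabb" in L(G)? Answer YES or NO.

Convert to CNF:
  S -> S T0 | T0 A | b
  A -> S T0 | T0 A | T1 T1 | b
  T0 -> b
  T1 -> a

CYK fill:
  T[0,0] 'b' = {A,S,T0}  orig:{A,S}
  T[1,1] 'b' = {A,S,T0}  orig:{A,S}
  T[2,2] 'b' = {A,S,T0}  orig:{A,S}
  T[3,3] 'b' = {A,S,T0}  orig:{A,S}
  T[4,4] 'b' = {A,S,T0}  orig:{A,S}
  T[5,5] 'a' = {T1}  orig:{}
  T[6,6] 'b' = {A,S,T0}  orig:{A,S}
  T[7,7] 'b' = {A,S,T0}  orig:{A,S}
  T[0,1] 'bb' = {A,S}
  T[1,2] 'bb' = {A,S}
  T[2,3] 'bb' = {A,S}
  T[3,4] 'bb' = {A,S}
  T[4,5] 'ba' = ∅
  T[5,6] 'ab' = ∅
  T[6,7] 'bb' = {A,S}
  T[0,2] 'bbb' = {A,S}
  T[1,3] 'bbb' = {A,S}
  T[2,4] 'bbb' = {A,S}
  T[3,5] 'bba' = ∅
  T[4,6] 'bab' = ∅
  T[5,7] 'abb' = ∅
  T[0,3] 'bbbb' = {A,S}
  T[1,4] 'bbbb' = {A,S}
  T[2,5] 'bbba' = ∅
  T[3,6] 'bbab' = ∅
  T[4,7] 'babb' = ∅
  T[0,4] 'bbbbb' = {A,S}
  T[1,5] 'bbbba' = ∅
  T[2,6] 'bbbab' = ∅
  T[3,7] 'bbabb' = ∅
  T[0,5] 'bbbbba' = ∅
  T[1,6] 'bbbbab' = ∅
  T[2,7] 'bbbabb' = ∅
  T[0,6] 'bbbbbab' = ∅
  T[1,7] 'bbbbabb' = ∅
  T[0,7] 'bbbbbabb' = ∅

S ∉ T[0,7] ⇒ NO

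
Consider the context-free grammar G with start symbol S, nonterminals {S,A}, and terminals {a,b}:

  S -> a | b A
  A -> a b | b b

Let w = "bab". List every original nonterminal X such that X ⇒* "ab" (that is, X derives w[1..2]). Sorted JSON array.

Convert to CNF:
  S -> T1 A | a
  A -> T0 T1 | T1 T1
  T0 -> a
  T1 -> b

Fill CYK table bottom-up, restricted to cells inside w[1..2]:
  cell(1,1) a: {S,T0}  orig:{S}
  cell(2,2) b: {T1}  orig:{}
  cell(1,2) ab: {A}

Original NTs in T[1,2] deriving "ab": ["A"]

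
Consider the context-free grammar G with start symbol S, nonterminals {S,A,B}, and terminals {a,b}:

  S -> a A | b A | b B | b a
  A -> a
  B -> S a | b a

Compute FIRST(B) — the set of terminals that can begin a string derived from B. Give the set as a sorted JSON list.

Compute FIRST by fixpoint:
pass 1:
  A via A→a: +{a}
  B via B→b a: +{b}
  S via S→a A: +{a}
  S via S→b A: +{b}
  FIRST(S)={a,b}  FIRST(A)={a}  FIRST(B)={b}
pass 2:
  B via B→S a: +{a}
  FIRST(S)={a,b}  FIRST(A)={a}  FIRST(B)={a,b}
pass 3: (stable)
  FIRST(S)={a,b}  FIRST(A)={a}  FIRST(B)={a,b}

FIRST(B) = ["a", "b"]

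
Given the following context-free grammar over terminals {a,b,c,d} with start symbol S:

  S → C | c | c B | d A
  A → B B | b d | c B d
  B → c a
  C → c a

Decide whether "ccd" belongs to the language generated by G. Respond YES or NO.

Convert to CNF:
  S -> T1 A | T2 B | T2 T3 | c
  A -> B B | T0 T1 | T2 X4
  B -> T2 T3
  C -> T2 T3
  T0 -> b
  T1 -> d
  T2 -> c
  T3 -> a
  X4 -> B T1

CYK fill:
  [0..0]={S,T2}  "c"  orig:{S}
  [1..1]={S,T2}  "c"  orig:{S}
  [2..2]={T1}  "d"  orig:{}
  [0..1]=∅  "cc"
  [1..2]=∅  "cd"
  [0..2]=∅  "ccd"

S ∉ T[0,2] ⇒ NO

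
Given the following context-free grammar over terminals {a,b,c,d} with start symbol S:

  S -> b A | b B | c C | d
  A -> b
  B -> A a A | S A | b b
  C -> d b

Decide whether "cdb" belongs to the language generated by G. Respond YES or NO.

Convert to CNF:
  S -> T1 A | T1 B | T3 C | d
  A -> b
  B -> A X4 | S A | T1 T1
  C -> T2 T1
  T0 -> a
  T1 -> b
  T2 -> d
  T3 -> c
  X4 -> T0 A

CYK table (by increasing span):
  T[0,0] 'c' = {T3}  orig:{}
  T[1,1] 'd' = {S,T2}  orig:{S}
  T[2,2] 'b' = {A,T1}  orig:{A}
  T[0,1] 'cd' = ∅
  T[1,2] 'db' = {B,C}
  T[0,2] 'cdb' = {S}

S ∈ T[0,2] ⇒ YES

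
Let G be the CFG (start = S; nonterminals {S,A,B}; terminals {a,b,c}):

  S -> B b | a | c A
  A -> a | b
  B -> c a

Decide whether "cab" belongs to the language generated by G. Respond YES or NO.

CNF form of G:
  S -> B T2 | T0 A | a
  A -> a | b
  B -> T0 T1
  T0 -> c
  T1 -> a
  T2 -> b

Fill CYK table bottom-up:
  T[0,0] 'c' = {T0}  orig:{}
  T[1,1] 'a' = {A,S,T1}  orig:{A,S}
  T[2,2] 'b' = {A,T2}  orig:{A}
  T[0,1] 'ca' = {B,S}
  T[1,2] 'ab' = ∅
  T[0,2] 'cab' = {S}

S ∈ T[0,2] ⇒ YES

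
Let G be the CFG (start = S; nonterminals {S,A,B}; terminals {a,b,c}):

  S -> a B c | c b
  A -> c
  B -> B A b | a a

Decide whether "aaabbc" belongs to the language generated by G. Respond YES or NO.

CNF form of G:
  S -> T1 X4 | T2 T0
  A -> c
  B -> B X3 | T1 T1
  T0 -> b
  T1 -> a
  T2 -> c
  X3 -> A T0
  X4 -> B T2

CYK fill:
  T[0,0] 'a' = {T1}  orig:{}
  T[1,1] 'a' = {T1}  orig:{}
  T[2,2] 'a' = {T1}  orig:{}
  T[3,3] 'b' = {T0}  orig:{}
  T[4,4] 'b' = {T0}  orig:{}
  T[5,5] 'c' = {A,T2}  orig:{A}
  T[0,1] 'aa' = {B}
  T[1,2] 'aa' = {B}
  T[2,3] 'ab' = ∅
  T[3,4] 'bb' = ∅
  T[4,5] 'bc' = ∅
  T[0,2] 'aaa' = ∅
  T[1,3] 'aab' = ∅
  T[2,4] 'abb' = ∅
  T[3,5] 'bbc' = ∅
  T[0,3] 'aaab' = ∅
  T[1,4] 'aabb' = ∅
  T[2,5] 'abbc' = ∅
  T[0,4] 'aaabb' = ∅
  T[1,5] 'aabbc' = ∅
  T[0,5] 'aaabbc' = ∅

S ∉ T[0,5] ⇒ NO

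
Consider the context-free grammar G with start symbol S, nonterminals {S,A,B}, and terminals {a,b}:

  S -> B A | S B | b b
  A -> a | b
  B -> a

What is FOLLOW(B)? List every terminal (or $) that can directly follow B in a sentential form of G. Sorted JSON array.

Compute FIRST by fixpoint:
iter 1:
  A via A→a: +{a}
  A via A→b: +{b}
  B via B→a: +{a}
  S via S→B A: +{a}
  S via S→b b: +{b}
  FIRST[S]={a,b}  FIRST[A]={a,b}  FIRST[B]={a}
iter 2: done
  FIRST[S]={a,b}  FIRST[A]={a,b}  FIRST[B]={a}

FOLLOW sets:
initialize: $ ∈ FOLLOW(S)
[1]
  S→B A: FOLLOW(B) ⊇ FIRST(A) = {a,b}; new: +{a,b}
  S→B A: FOLLOW(A) ⊇ FOLLOW(S) ⊇ {$}; new: +{$}
  S→S B: FOLLOW(S) ⊇ FIRST(B) = {a}; new: +{a}
  S→S B: FOLLOW(B) ⊇ FOLLOW(S) ⊇ {$,a}; new: +{$}
  FOLLOW[S]={$,a}  FOLLOW[A]={$}  FOLLOW[B]={$,a,b}
[2]
  S→B A: FOLLOW(A) ⊇ FOLLOW(S) ⊇ {$,a}; new: +{a}
  FOLLOW[S]={$,a}  FOLLOW[A]={$,a}  FOLLOW[B]={$,a,b}
[3] (stable)
  FOLLOW[S]={$,a}  FOLLOW[A]={$,a}  FOLLOW[B]={$,a,b}

FOLLOW(B) = ["$", "a", "b"]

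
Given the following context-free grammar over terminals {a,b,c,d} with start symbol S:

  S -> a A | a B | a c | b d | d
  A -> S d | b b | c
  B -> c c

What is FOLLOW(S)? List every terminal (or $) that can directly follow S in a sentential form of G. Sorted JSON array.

FIRST iteration:
pass 1:
  A via A→b b: +{b}
  A via A→c: +{c}
  B via B→c c: +{c}
  S via S→a A: +{a}
  S via S→b d: +{b}
  S via S→d: +{d}
  FIRST(S)={a,b,d}  FIRST(A)={b,c}  FIRST(B)={c}
pass 2:
  A via A→S d: +{a,d}
  FIRST(S)={a,b,d}  FIRST(A)={a,b,c,d}  FIRST(B)={c}
pass 3: — fixpoint
  FIRST(S)={a,b,d}  FIRST(A)={a,b,c,d}  FIRST(B)={c}

FOLLOW sets:
seed FOLLOW(S) with $
iter 1:
  A→S d: FOLLOW(S) ⊇ FIRST(d) = {d}; new: +{d}
  S→a A: FOLLOW(A) ⊇ FOLLOW(S) ⊇ {$,d}; new: +{$,d}
  S→a B: FOLLOW(B) ⊇ FOLLOW(S) ⊇ {$,d}; new: +{$,d}
  FOLLOW(S)={$,d}  FOLLOW(A)={$,d}  FOLLOW(B)={$,d}
iter 2: (stable)
  FOLLOW(S)={$,d}  FOLLOW(A)={$,d}  FOLLOW(B)={$,d}

FOLLOW(S) = ["$", "d"]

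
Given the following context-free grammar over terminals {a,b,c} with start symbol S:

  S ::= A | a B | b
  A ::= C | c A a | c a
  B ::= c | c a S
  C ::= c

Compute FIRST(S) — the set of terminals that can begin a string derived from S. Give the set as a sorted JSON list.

Compute FIRST by fixpoint:
round 1:
  A via A→c A a: +{c}
  B via B→c: +{c}
  C via C→c: +{c}
  S via S→A: +{c}
  S via S→a B: +{a}
  S via S→b: +{b}
  FIRST(S)={a,b,c}  FIRST(A)={c}  FIRST(B)={c}  FIRST(C)={c}
round 2: (no change)
  FIRST(S)={a,b,c}  FIRST(A)={c}  FIRST(B)={c}  FIRST(C)={c}

FIRST(S) = ["a", "b", "c"]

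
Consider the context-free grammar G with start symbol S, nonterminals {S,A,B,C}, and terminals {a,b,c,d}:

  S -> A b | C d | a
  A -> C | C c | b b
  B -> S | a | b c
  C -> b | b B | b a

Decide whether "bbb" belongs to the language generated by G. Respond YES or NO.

CNF form of G:
  S -> A T1 | C T3 | a
  A -> C T0 | T1 B | T1 T1 | T1 T2 | b
  B -> A T1 | C T3 | T1 T0 | a
  C -> T1 B | T1 T2 | b
  T0 -> c
  T1 -> b
  T2 -> a
  T3 -> d

CYK fill:
  cell(0,0) b: {A,C,T1}  orig:{A,C}
  cell(1,1) b: {A,C,T1}  orig:{A,C}
  cell(2,2) b: {A,C,T1}  orig:{A,C}
  cell(0,1) bb: {A,B,S}
  cell(1,2) bb: {A,B,S}
  cell(0,2) bbb: {A,B,C,S}

S ∈ T[0,2] ⇒ YES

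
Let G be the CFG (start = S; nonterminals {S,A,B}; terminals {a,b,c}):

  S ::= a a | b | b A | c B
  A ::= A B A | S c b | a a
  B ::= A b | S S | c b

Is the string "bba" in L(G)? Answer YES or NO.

CNF form of G:
  S -> T0 B | T1 A | T2 T2 | b
  A -> A X3 | S X4 | T2 T2
  B -> A T1 | S S | T0 T1
  T0 -> c
  T1 -> b
  T2 -> a
  X3 -> B A
  X4 -> T0 T1

CYK fill:
  T[0,0] 'b' = {S,T1}  orig:{S}
  T[1,1] 'b' = {S,T1}  orig:{S}
  T[2,2] 'a' = {T2}  orig:{}
  T[0,1] 'bb' = {B}
  T[1,2] 'ba' = ∅
  T[0,2] 'bba' = ∅

S ∉ T[0,2] ⇒ NO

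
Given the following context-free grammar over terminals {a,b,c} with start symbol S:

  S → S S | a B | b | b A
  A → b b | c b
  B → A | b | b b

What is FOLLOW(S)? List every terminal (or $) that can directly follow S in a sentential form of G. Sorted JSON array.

FIRST iteration:
[1]
  A via A→b b: +{b}
  A via A→c b: +{c}
  B via B→A: +{b,c}
  S via S→a B: +{a}
  S via S→b: +{b}
  S: {a,b}  A: {b,c}  B: {b,c}
[2] (no change)
  S: {a,b}  A: {b,c}  B: {b,c}

FOLLOW sets:
initialize: $ ∈ FOLLOW(S)
iter 1:
  S→S S: FOLLOW(S) ⊇ FIRST(S) = {a,b}; new: +{a,b}
  S→a B: FOLLOW(B) ⊇ FOLLOW(S) ⊇ {$,a,b}; new: +{$,a,b}
  S→b A: FOLLOW(A) ⊇ FOLLOW(S) ⊇ {$,a,b}; new: +{$,a,b}
  FOLLOW(S)={$,a,b}  FOLLOW(A)={$,a,b}  FOLLOW(B)={$,a,b}
iter 2: (stable)
  FOLLOW(S)={$,a,b}  FOLLOW(A)={$,a,b}  FOLLOW(B)={$,a,b}

FOLLOW(S) = ["$", "a", "b"]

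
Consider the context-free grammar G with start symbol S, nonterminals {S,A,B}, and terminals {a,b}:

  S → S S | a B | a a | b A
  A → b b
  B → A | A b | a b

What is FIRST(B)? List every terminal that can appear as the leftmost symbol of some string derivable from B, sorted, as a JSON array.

FIRST sets, iterate to fixpoint:
round 1:
  A via A→b b: +{b}
  B via B→A: +{b}
  B via B→a b: +{a}
  S via S→a B: +{a}
  S via S→b A: +{b}
  FIRST(S)={a,b}  FIRST(A)={b}  FIRST(B)={a,b}
round 2: (stable)
  FIRST(S)={a,b}  FIRST(A)={b}  FIRST(B)={a,b}

FIRST(B) = ["a", "b"]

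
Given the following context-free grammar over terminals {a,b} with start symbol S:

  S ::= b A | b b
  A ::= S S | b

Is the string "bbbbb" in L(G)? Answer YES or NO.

Convert to CNF:
  S -> T0 A | T0 T0
  A -> S S | b
  T0 -> b

CYK fill:
  cell(0,0) b: {A,T0}  orig:{A}
  cell(1,1) b: {A,T0}  orig:{A}
  cell(2,2) b: {A,T0}  orig:{A}
  cell(3,3) b: {A,T0}  orig:{A}
  cell(4,4) b: {A,T0}  orig:{A}
  cell(0,1) bb: {S}
  cell(1,2) bb: {S}
  cell(2,3) bb: {S}
  cell(3,4) bb: {S}
  cell(0,2) bbb: ∅
  cell(1,3) bbb: ∅
  cell(2,4) bbb: ∅
  cell(0,3) bbbb: {A}
  cell(1,4) bbbb: {A}
  cell(0,4) bbbbb: {S}

S ∈ T[0,4] ⇒ YES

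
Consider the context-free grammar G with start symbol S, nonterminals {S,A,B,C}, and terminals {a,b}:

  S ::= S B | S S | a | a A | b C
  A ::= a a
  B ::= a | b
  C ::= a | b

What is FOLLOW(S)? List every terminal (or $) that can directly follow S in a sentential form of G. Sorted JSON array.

FIRST iteration:
pass 1:
  A via A→a a: +{a}
  B via B→a: +{a}
  B via B→b: +{b}
  C via C→a: +{a}
  C via C→b: +{b}
  S via S→a: +{a}
  S via S→b C: +{b}
  FIRST(S)={a,b}  FIRST(A)={a}  FIRST(B)={a,b}  FIRST(C)={a,b}
pass 2: (stable)
  FIRST(S)={a,b}  FIRST(A)={a}  FIRST(B)={a,b}  FIRST(C)={a,b}

FOLLOW iteration:
FOLLOW(S) := {$}
round 1:
  S→S B: FOLLOW(S) ⊇ FIRST(B) = {a,b}; new: +{a,b}
  S→S B: FOLLOW(B) ⊇ FOLLOW(S) ⊇ {$,a,b}; new: +{$,a,b}
  S→a A: FOLLOW(A) ⊇ FOLLOW(S) ⊇ {$,a,b}; new: +{$,a,b}
  S→b C: FOLLOW(C) ⊇ FOLLOW(S) ⊇ {$,a,b}; new: +{$,a,b}
  FOLLOW[S]={$,a,b}  FOLLOW[A]={$,a,b}  FOLLOW[B]={$,a,b}  FOLLOW[C]={$,a,b}
round 2: done
  FOLLOW[S]={$,a,b}  FOLLOW[A]={$,a,b}  FOLLOW[B]={$,a,b}  FOLLOW[C]={$,a,b}

FOLLOW(S) = ["$", "a", "b"]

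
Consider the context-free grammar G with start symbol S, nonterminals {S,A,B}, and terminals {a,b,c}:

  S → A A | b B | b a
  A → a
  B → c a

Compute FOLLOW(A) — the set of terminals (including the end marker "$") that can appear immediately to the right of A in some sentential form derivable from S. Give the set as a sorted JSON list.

FIRST iteration:
round 1:
  A via A→a: +{a}
  B via B→c a: +{c}
  S via S→A A: +{a}
  S via S→b B: +{b}
  FIRST[S]={a,b}  FIRST[A]={a}  FIRST[B]={c}
round 2: — fixpoint
  FIRST[S]={a,b}  FIRST[A]={a}  FIRST[B]={c}

FOLLOW iteration:
initialize: $ ∈ FOLLOW(S)
round 1:
  S→A A: FOLLOW(A) ⊇ FIRST(A) = {a}; new: +{a}
  S→A A: FOLLOW(A) ⊇ FOLLOW(S) ⊇ {$}; new: +{$}
  S→b B: FOLLOW(B) ⊇ FOLLOW(S) ⊇ {$}; new: +{$}
  FOLLOW[S]={$}  FOLLOW[A]={$,a}  FOLLOW[B]={$}
round 2: — fixpoint
  FOLLOW[S]={$}  FOLLOW[A]={$,a}  FOLLOW[B]={$}

FOLLOW(A) = ["$", "a"]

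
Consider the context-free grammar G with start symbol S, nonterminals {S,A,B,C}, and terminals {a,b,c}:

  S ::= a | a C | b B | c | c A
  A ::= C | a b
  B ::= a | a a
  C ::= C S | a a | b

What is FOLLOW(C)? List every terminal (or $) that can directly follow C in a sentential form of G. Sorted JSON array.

FIRST iteration:
[1]
  A via A→a b: +{a}
  B via B→a: +{a}
  C via C→a a: +{a}
  C via C→b: +{b}
  S via S→a: +{a}
  S via S→b B: +{b}
  S via S→c: +{c}
  FIRST[S]={a,b,c}  FIRST[A]={a}  FIRST[B]={a}  FIRST[C]={a,b}
[2]
  A via A→C: +{b}
  FIRST[S]={a,b,c}  FIRST[A]={a,b}  FIRST[B]={a}  FIRST[C]={a,b}
[3] — fixpoint
  FIRST[S]={a,b,c}  FIRST[A]={a,b}  FIRST[B]={a}  FIRST[C]={a,b}

FOLLOW sets:
initialize: $ ∈ FOLLOW(S)
pass 1:
  C→C S: FOLLOW(C) ⊇ FIRST(S) = {a,b,c}; new: +{a,b,c}
  C→C S: FOLLOW(S) ⊇ FOLLOW(C) ⊇ {a,b,c}; new: +{a,b,c}
  S→a C: FOLLOW(C) ⊇ FOLLOW(S) ⊇ {$,a,b,c}; new: +{$}
  S→b B: FOLLOW(B) ⊇ FOLLOW(S) ⊇ {$,a,b,c}; new: +{$,a,b,c}
  S→c A: FOLLOW(A) ⊇ FOLLOW(S) ⊇ {$,a,b,c}; new: +{$,a,b,c}
  FOLLOW[S]={$,a,b,c}  FOLLOW[A]={$,a,b,c}  FOLLOW[B]={$,a,b,c}  FOLLOW[C]={$,a,b,c}
pass 2: (stable)
  FOLLOW[S]={$,a,b,c}  FOLLOW[A]={$,a,b,c}  FOLLOW[B]={$,a,b,c}  FOLLOW[C]={$,a,b,c}

FOLLOW(C) = ["$", "a", "b", "c"]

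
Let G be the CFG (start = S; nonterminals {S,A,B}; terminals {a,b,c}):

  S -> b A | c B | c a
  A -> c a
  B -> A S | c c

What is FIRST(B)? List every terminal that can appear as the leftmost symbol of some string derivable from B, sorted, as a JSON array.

Compute FIRST by fixpoint:
round 1:
  A via A→c a: +{c}
  B via B→A S: +{c}
  S via S→b A: +{b}
  S via S→c B: +{c}
  S: {b,c}  A: {c}  B: {c}
round 2: (no change)
  S: {b,c}  A: {c}  B: {c}

FIRST(B) = ["c"]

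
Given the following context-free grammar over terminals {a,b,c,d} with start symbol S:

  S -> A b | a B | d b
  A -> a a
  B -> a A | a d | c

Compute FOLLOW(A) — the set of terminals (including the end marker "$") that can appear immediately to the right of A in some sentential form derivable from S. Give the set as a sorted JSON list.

Compute FIRST by fixpoint:
iter 1:
  A via A→a a: +{a}
  B via B→a A: +{a}
  B via B→c: +{c}
  S via S→A b: +{a}
  S via S→d b: +{d}
  S: {a,d}  A: {a}  B: {a,c}
iter 2: done
  S: {a,d}  A: {a}  B: {a,c}

FOLLOW sets:
FOLLOW(S) := {$}
iter 1:
  S→A b: FOLLOW(A) ⊇ FIRST(b) = {b}; new: +{b}
  S→a B: FOLLOW(B) ⊇ FOLLOW(S) ⊇ {$}; new: +{$}
  FOLLOW(S)={$}  FOLLOW(A)={b}  FOLLOW(B)={$}
iter 2:
  B→a A: FOLLOW(A) ⊇ FOLLOW(B) ⊇ {$}; new: +{$}
  FOLLOW(S)={$}  FOLLOW(A)={$,b}  FOLLOW(B)={$}
iter 3: (stable)
  FOLLOW(S)={$}  FOLLOW(A)={$,b}  FOLLOW(B)={$}

FOLLOW(A) = ["$", "b"]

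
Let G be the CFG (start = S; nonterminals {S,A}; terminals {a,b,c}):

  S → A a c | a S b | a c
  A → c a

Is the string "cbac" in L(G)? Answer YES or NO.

CNF form of G:
  S -> A X3 | T1 T0 | T1 X4
  A -> T0 T1
  T0 -> c
  T1 -> a
  T2 -> b
  X3 -> T1 T0
  X4 -> S T2

Fill CYK table bottom-up:
  [0..0]={T0}  "c"  orig:{}
  [1..1]={T2}  "b"  orig:{}
  [2..2]={T1}  "a"  orig:{}
  [3..3]={T0}  "c"  orig:{}
  [0..1]=∅  "cb"
  [1..2]=∅  "ba"
  [2..3]={S,X3}  "ac"  orig:{S}
  [0..2]=∅  "cba"
  [1..3]=∅  "bac"
  [0..3]=∅  "cbac"

S ∉ T[0,3] ⇒ NO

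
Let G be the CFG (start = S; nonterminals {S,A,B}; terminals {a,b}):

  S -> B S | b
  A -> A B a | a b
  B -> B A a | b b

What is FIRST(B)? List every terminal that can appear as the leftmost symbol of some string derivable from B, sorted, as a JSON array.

FIRST iteration:
iter 1:
  A via A→a b: +{a}
  B via B→b b: +{b}
  S via S→B S: +{b}
  FIRST[S]={b}  FIRST[A]={a}  FIRST[B]={b}
iter 2: done
  FIRST[S]={b}  FIRST[A]={a}  FIRST[B]={b}

FIRST(B) = ["b"]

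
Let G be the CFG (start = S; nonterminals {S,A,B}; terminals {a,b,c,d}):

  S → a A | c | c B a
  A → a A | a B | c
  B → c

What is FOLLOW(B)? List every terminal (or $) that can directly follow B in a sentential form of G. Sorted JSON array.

FIRST sets, iterate to fixpoint:
iter 1:
  A via A→a A: +{a}
  A via A→c: +{c}
  B via B→c: +{c}
  S via S→a A: +{a}
  S via S→c: +{c}
  FIRST[S]={a,c}  FIRST[A]={a,c}  FIRST[B]={c}
iter 2: done
  FIRST[S]={a,c}  FIRST[A]={a,c}  FIRST[B]={c}

FOLLOW iteration:
FOLLOW(S) := {$}
iter 1:
  S→a A: FOLLOW(A) ⊇ FOLLOW(S) ⊇ {$}; new: +{$}
  S→c B a: FOLLOW(B) ⊇ FIRST(a) = {a}; new: +{a}
  FOLLOW(S)={$}  FOLLOW(A)={$}  FOLLOW(B)={a}
iter 2:
  A→a B: FOLLOW(B) ⊇ FOLLOW(A) ⊇ {$}; new: +{$}
  FOLLOW(S)={$}  FOLLOW(A)={$}  FOLLOW(B)={$,a}
iter 3: (stable)
  FOLLOW(S)={$}  FOLLOW(A)={$}  FOLLOW(B)={$,a}

FOLLOW(B) = ["$", "a"]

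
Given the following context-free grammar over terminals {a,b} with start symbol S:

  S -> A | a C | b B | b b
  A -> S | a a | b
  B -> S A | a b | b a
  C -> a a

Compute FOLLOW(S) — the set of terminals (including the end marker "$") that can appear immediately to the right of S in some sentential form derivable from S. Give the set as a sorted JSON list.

FIRST iteration:
[1]
  A via A→a a: +{a}
  A via A→b: +{b}
  B via B→a b: +{a}
  B via B→b a: +{b}
  C via C→a a: +{a}
  S via S→A: +{a,b}
  FIRST[S]={a,b}  FIRST[A]={a,b}  FIRST[B]={a,b}  FIRST[C]={a}
[2] — fixpoint
  FIRST[S]={a,b}  FIRST[A]={a,b}  FIRST[B]={a,b}  FIRST[C]={a}

FOLLOW sets:
initialize: $ ∈ FOLLOW(S)
round 1:
  B→S A: FOLLOW(S) ⊇ FIRST(A) = {a,b}; new: +{a,b}
  S→A: FOLLOW(A) ⊇ FOLLOW(S) ⊇ {$,a,b}; new: +{$,a,b}
  S→a C: FOLLOW(C) ⊇ FOLLOW(S) ⊇ {$,a,b}; new: +{$,a,b}
  S→b B: FOLLOW(B) ⊇ FOLLOW(S) ⊇ {$,a,b}; new: +{$,a,b}
  FOLLOW(S)={$,a,b}  FOLLOW(A)={$,a,b}  FOLLOW(B)={$,a,b}  FOLLOW(C)={$,a,b}
round 2: done
  FOLLOW(S)={$,a,b}  FOLLOW(A)={$,a,b}  FOLLOW(B)={$,a,b}  FOLLOW(C)={$,a,b}

FOLLOW(S) = ["$", "a", "b"]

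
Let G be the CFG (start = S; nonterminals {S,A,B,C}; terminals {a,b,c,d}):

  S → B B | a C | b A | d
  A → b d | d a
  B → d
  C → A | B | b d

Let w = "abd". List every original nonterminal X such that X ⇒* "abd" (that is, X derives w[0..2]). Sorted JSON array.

CNF form of G:
  S -> B B | T0 A | T2 C | d
  A -> T0 T1 | T1 T2
  B -> d
  C -> T0 T1 | T1 T2 | d
  T0 -> b
  T1 -> d
  T2 -> a

CYK table (by increasing span), restricted to cells inside w[0..2]:
  cell(0,0) a: {T2}  orig:{}
  cell(1,1) b: {T0}  orig:{}
  cell(2,2) d: {B,C,S,T1}  orig:{B,C,S}
  cell(0,1) ab: ∅
  cell(1,2) bd: {A,C}
  cell(0,2) abd: {S}

Original NTs in T[0,2] deriving "abd": ["S"]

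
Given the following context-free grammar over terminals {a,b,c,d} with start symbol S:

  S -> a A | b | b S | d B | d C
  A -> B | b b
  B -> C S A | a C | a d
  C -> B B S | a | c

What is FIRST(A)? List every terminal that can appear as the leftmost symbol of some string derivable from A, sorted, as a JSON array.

FIRST iteration:
iter 1:
  A via A→b b: +{b}
  B via B→a C: +{a}
  C via C→B B S: +{a}
  C via C→c: +{c}
  S via S→a A: +{a}
  S via S→b: +{b}
  S via S→d B: +{d}
  FIRST[S]={a,b,d}  FIRST[A]={b}  FIRST[B]={a}  FIRST[C]={a,c}
iter 2:
  A via A→B: +{a}
  B via B→C S A: +{c}
  FIRST[S]={a,b,d}  FIRST[A]={a,b}  FIRST[B]={a,c}  FIRST[C]={a,c}
iter 3:
  A via A→B: +{c}
  FIRST[S]={a,b,d}  FIRST[A]={a,b,c}  FIRST[B]={a,c}  FIRST[C]={a,c}
iter 4: (stable)
  FIRST[S]={a,b,d}  FIRST[A]={a,b,c}  FIRST[B]={a,c}  FIRST[C]={a,c}

FIRST(A) = ["a", "b", "c"]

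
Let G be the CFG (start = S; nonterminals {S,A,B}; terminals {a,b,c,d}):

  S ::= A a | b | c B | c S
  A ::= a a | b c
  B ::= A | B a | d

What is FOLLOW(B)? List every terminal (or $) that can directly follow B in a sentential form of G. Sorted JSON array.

FIRST iteration:
iter 1:
  A via A→a a: +{a}
  A via A→b c: +{b}
  B via B→A: +{a,b}
  B via B→d: +{d}
  S via S→A a: +{a,b}
  S via S→c B: +{c}
  S: {a,b,c}  A: {a,b}  B: {a,b,d}
iter 2: — fixpoint
  S: {a,b,c}  A: {a,b}  B: {a,b,d}

FOLLOW sets:
seed FOLLOW(S) with $
iter 1:
  B→B a: FOLLOW(B) ⊇ FIRST(a) = {a}; new: +{a}
  S→A a: FOLLOW(A) ⊇ FIRST(a) = {a}; new: +{a}
  S→c B: FOLLOW(B) ⊇ FOLLOW(S) ⊇ {$}; new: +{$}
  FOLLOW[S]={$}  FOLLOW[A]={a}  FOLLOW[B]={$,a}
iter 2:
  B→A: FOLLOW(A) ⊇ FOLLOW(B) ⊇ {$,a}; new: +{$}
  FOLLOW[S]={$}  FOLLOW[A]={$,a}  FOLLOW[B]={$,a}
iter 3: done
  FOLLOW[S]={$}  FOLLOW[A]={$,a}  FOLLOW[B]={$,a}

FOLLOW(B) = ["$", "a"]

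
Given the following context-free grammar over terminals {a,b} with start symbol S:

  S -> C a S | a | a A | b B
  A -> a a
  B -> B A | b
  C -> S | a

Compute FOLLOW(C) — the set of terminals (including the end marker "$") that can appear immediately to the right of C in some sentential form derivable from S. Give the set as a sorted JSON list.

FIRST iteration:
iter 1:
  A via A→a a: +{a}
  B via B→b: +{b}
  C via C→a: +{a}
  S via S→C a S: +{a}
  S via S→b B: +{b}
  FIRST(S)={a,b}  FIRST(A)={a}  FIRST(B)={b}  FIRST(C)={a}
iter 2:
  C via C→S: +{b}
  FIRST(S)={a,b}  FIRST(A)={a}  FIRST(B)={b}  FIRST(C)={a,b}
iter 3: (no change)
  FIRST(S)={a,b}  FIRST(A)={a}  FIRST(B)={b}  FIRST(C)={a,b}

Compute FOLLOW by fixpoint:
FOLLOW(S) := {$}
round 1:
  B→B A: FOLLOW(B) ⊇ FIRST(A) = {a}; new: +{a}
  B→B A: FOLLOW(A) ⊇ FOLLOW(B) ⊇ {a}; new: +{a}
  S→C a S: FOLLOW(C) ⊇ FIRST(a) = {a}; new: +{a}
  S→a A: FOLLOW(A) ⊇ FOLLOW(S) ⊇ {$}; new: +{$}
  S→b B: FOLLOW(B) ⊇ FOLLOW(S) ⊇ {$}; new: +{$}
  FOLLOW[S]={$}  FOLLOW[A]={$,a}  FOLLOW[B]={$,a}  FOLLOW[C]={a}
round 2:
  C→S: FOLLOW(S) ⊇ FOLLOW(C) ⊇ {a}; new: +{a}
  FOLLOW[S]={$,a}  FOLLOW[A]={$,a}  FOLLOW[B]={$,a}  FOLLOW[C]={a}
round 3: (stable)
  FOLLOW[S]={$,a}  FOLLOW[A]={$,a}  FOLLOW[B]={$,a}  FOLLOW[C]={a}

FOLLOW(C) = ["a"]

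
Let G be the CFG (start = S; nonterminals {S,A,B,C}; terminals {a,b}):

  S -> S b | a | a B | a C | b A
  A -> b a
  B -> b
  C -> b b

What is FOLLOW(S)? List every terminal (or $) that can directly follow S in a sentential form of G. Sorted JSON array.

FIRST iteration:
[1]
  A via A→b a: +{b}
  B via B→b: +{b}
  C via C→b b: +{b}
  S via S→a: +{a}
  S via S→b A: +{b}
  FIRST[S]={a,b}  FIRST[A]={b}  FIRST[B]={b}  FIRST[C]={b}
[2] (no change)
  FIRST[S]={a,b}  FIRST[A]={b}  FIRST[B]={b}  FIRST[C]={b}

Compute FOLLOW by fixpoint:
FOLLOW(S) := {$}
iter 1:
  S→S b: FOLLOW(S) ⊇ FIRST(b) = {b}; new: +{b}
  S→a B: FOLLOW(B) ⊇ FOLLOW(S) ⊇ {$,b}; new: +{$,b}
  S→a C: FOLLOW(C) ⊇ FOLLOW(S) ⊇ {$,b}; new: +{$,b}
  S→b A: FOLLOW(A) ⊇ FOLLOW(S) ⊇ {$,b}; new: +{$,b}
  FOLLOW[S]={$,b}  FOLLOW[A]={$,b}  FOLLOW[B]={$,b}  FOLLOW[C]={$,b}
iter 2: (stable)
  FOLLOW[S]={$,b}  FOLLOW[A]={$,b}  FOLLOW[B]={$,b}  FOLLOW[C]={$,b}

FOLLOW(S) = ["$", "b"]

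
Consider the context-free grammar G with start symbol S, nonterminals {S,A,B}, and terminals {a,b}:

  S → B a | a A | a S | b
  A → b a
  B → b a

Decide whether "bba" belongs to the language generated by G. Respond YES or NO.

CNF form of G:
  S -> B T1 | T1 A | T1 S | b
  A -> T0 T1
  B -> T0 T1
  T0 -> b
  T1 -> a

CYK fill:
  [0..0]={S,T0}  "b"  orig:{S}
  [1..1]={S,T0}  "b"  orig:{S}
  [2..2]={T1}  "a"  orig:{}
  [0..1]=∅  "bb"
  [1..2]={A,B}  "ba"
  [0..2]=∅  "bba"

S ∉ T[0,2] ⇒ NO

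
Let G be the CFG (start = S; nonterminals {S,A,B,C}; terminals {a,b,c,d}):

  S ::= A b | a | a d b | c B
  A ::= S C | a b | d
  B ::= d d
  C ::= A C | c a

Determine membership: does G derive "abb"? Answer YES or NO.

Convert to CNF:
  S -> A T1 | T0 X4 | T3 B | a
  A -> S C | T0 T1 | d
  B -> T2 T2
  C -> A C | T3 T0
  T0 -> a
  T1 -> b
  T2 -> d
  T3 -> c
  X4 -> T2 T1

Fill CYK table bottom-up:
  T[0,0] 'a' = {S,T0}  orig:{S}
  T[1,1] 'b' = {T1}  orig:{}
  T[2,2] 'b' = {T1}  orig:{}
  T[0,1] 'ab' = {A}
  T[1,2] 'bb' = ∅
  T[0,2] 'abb' = {S}

S ∈ T[0,2] ⇒ YES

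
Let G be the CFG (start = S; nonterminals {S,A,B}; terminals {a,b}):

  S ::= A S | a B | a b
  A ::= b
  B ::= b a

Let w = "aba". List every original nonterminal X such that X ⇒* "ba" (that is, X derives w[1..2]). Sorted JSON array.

CNF form of G:
  S -> A S | T1 B | T1 T0
  A -> b
  B -> T0 T1
  T0 -> b
  T1 -> a

Fill CYK table bottom-up, restricted to cells inside w[1..2]:
  T[1,1] 'b' = {A,T0}  orig:{A}
  T[2,2] 'a' = {T1}  orig:{}
  T[1,2] 'ba' = {B}

Original NTs in T[1,2] deriving "ba": ["B"]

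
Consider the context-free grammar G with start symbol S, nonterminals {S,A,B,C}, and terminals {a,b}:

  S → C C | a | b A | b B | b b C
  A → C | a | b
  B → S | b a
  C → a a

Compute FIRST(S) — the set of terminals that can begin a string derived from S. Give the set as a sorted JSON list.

FIRST sets, iterate to fixpoint:
[1]
  A via A→a: +{a}
  A via A→b: +{b}
  B via B→b a: +{b}
  C via C→a a: +{a}
  S via S→C C: +{a}
  S via S→b A: +{b}
  S: {a,b}  A: {a,b}  B: {b}  C: {a}
[2]
  B via B→S: +{a}
  S: {a,b}  A: {a,b}  B: {a,b}  C: {a}
[3] — fixpoint
  S: {a,b}  A: {a,b}  B: {a,b}  C: {a}

FIRST(S) = ["a", "b"]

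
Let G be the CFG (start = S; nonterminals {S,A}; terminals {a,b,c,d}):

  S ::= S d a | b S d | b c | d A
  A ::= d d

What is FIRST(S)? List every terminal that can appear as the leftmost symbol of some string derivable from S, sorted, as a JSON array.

FIRST iteration:
round 1:
  A via A→d d: +{d}
  S via S→b S d: +{b}
  S via S→d A: +{d}
  FIRST(S)={b,d}  FIRST(A)={d}
round 2: done
  FIRST(S)={b,d}  FIRST(A)={d}

FIRST(S) = ["b", "d"]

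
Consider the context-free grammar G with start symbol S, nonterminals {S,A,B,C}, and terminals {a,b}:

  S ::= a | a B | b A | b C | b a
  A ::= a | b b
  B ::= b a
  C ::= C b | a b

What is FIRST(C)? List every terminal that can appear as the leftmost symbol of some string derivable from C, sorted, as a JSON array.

FIRST sets, iterate to fixpoint:
iter 1:
  A via A→a: +{a}
  A via A→b b: +{b}
  B via B→b a: +{b}
  C via C→a b: +{a}
  S via S→a: +{a}
  S via S→b A: +{b}
  S: {a,b}  A: {a,b}  B: {b}  C: {a}
iter 2: (no change)
  S: {a,b}  A: {a,b}  B: {b}  C: {a}

FIRST(C) = ["a"]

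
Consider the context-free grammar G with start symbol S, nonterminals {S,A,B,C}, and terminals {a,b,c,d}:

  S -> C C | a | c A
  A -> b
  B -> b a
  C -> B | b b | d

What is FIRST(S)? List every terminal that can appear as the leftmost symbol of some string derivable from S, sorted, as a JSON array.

Compute FIRST by fixpoint:
pass 1:
  A via A→b: +{b}
  B via B→b a: +{b}
  C via C→B: +{b}
  C via C→d: +{d}
  S via S→C C: +{b,d}
  S via S→a: +{a}
  S via S→c A: +{c}
  FIRST(S)={a,b,c,d}  FIRST(A)={b}  FIRST(B)={b}  FIRST(C)={b,d}
pass 2: (no change)
  FIRST(S)={a,b,c,d}  FIRST(A)={b}  FIRST(B)={b}  FIRST(C)={b,d}

FIRST(S) = ["a", "b", "c", "d"]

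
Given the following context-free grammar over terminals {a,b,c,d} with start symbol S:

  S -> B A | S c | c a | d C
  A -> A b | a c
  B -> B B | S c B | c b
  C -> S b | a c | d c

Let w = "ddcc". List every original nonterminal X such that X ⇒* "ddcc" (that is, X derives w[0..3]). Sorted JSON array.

CNF form of G:
  S -> B A | S T2 | T2 T1 | T3 C
  A -> A T0 | T1 T2
  B -> B B | S X4 | T2 T0
  C -> S T0 | T1 T2 | T3 T2
  T0 -> b
  T1 -> a
  T2 -> c
  T3 -> d
  X4 -> T2 B

CYK table (by increasing span) — only the sub-triangle for w[0..3]:
  [0..0]={T3}  "d"  orig:{}
  [1..1]={T3}  "d"  orig:{}
  [2..2]={T2}  "c"  orig:{}
  [3..3]={T2}  "c"  orig:{}
  [0..1]=∅  "dd"
  [1..2]={C}  "dc"
  [2..3]=∅  "cc"
  [0..2]={S}  "ddc"
  [1..3]=∅  "dcc"
  [0..3]={S}  "ddcc"

Original NTs in T[0,3] deriving "ddcc": ["S"]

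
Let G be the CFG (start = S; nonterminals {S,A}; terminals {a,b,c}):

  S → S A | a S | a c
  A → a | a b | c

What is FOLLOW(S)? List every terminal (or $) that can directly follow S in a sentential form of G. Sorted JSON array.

FIRST iteration:
pass 1:
  A via A→a: +{a}
  A via A→c: +{c}
  S via S→a S: +{a}
  FIRST[S]={a}  FIRST[A]={a,c}
pass 2: done
  FIRST[S]={a}  FIRST[A]={a,c}

FOLLOW sets:
initialize: $ ∈ FOLLOW(S)
pass 1:
  S→S A: FOLLOW(S) ⊇ FIRST(A) = {a,c}; new: +{a,c}
  S→S A: FOLLOW(A) ⊇ FOLLOW(S) ⊇ {$,a,c}; new: +{$,a,c}
  S: {$,a,c}  A: {$,a,c}
pass 2: (stable)
  S: {$,a,c}  A: {$,a,c}

FOLLOW(S) = ["$", "a", "c"]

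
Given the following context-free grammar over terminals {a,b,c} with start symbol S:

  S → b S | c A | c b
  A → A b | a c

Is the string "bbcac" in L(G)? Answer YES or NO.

CNF form of G:
  S -> T0 S | T2 A | T2 T0
  A -> A T0 | T1 T2
  T0 -> b
  T1 -> a
  T2 -> c

Fill CYK table bottom-up:
  [0..0]={T0}  "b"  orig:{}
  [1..1]={T0}  "b"  orig:{}
  [2..2]={T2}  "c"  orig:{}
  [3..3]={T1}  "a"  orig:{}
  [4..4]={T2}  "c"  orig:{}
  [0..1]=∅  "bb"
  [1..2]=∅  "bc"
  [2..3]=∅  "ca"
  [3..4]={A}  "ac"
  [0..2]=∅  "bbc"
  [1..3]=∅  "bca"
  [2..4]={S}  "cac"
  [0..3]=∅  "bbca"
  [1..4]={S}  "bcac"
  [0..4]={S}  "bbcac"

S ∈ T[0,4] ⇒ YES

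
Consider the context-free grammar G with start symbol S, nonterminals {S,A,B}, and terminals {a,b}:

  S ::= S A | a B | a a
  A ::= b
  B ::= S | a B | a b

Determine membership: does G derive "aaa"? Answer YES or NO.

Convert to CNF:
  S -> S A | T0 B | T0 T0
  A -> b
  B -> S A | T0 B | T0 T0 | T0 T1
  T0 -> a
  T1 -> b

CYK table (by increasing span):
  [0..0]={T0}  "a"  orig:{}
  [1..1]={T0}  "a"  orig:{}
  [2..2]={T0}  "a"  orig:{}
  [0..1]={B,S}  "aa"
  [1..2]={B,S}  "aa"
  [0..2]={B,S}  "aaa"

S ∈ T[0,2] ⇒ YES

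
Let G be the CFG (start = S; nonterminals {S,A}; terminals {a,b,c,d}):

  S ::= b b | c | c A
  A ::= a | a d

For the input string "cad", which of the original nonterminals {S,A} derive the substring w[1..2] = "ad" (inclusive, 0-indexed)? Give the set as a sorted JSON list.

Convert to CNF:
  S -> T2 T2 | T3 A | c
  A -> T0 T1 | a
  T0 -> a
  T1 -> d
  T2 -> b
  T3 -> c

CYK fill, restricted to cells inside w[1..2]:
  T[1,1] 'a' = {A,T0}  orig:{A}
  T[2,2] 'd' = {T1}  orig:{}
  T[1,2] 'ad' = {A}

Original NTs in T[1,2] deriving "ad": ["A"]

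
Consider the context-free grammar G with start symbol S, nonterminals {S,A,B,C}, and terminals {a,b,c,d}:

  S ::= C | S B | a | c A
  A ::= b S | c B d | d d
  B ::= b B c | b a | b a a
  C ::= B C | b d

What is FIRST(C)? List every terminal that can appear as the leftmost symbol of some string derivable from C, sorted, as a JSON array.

Compute FIRST by fixpoint:
[1]
  A via A→b S: +{b}
  A via A→c B d: +{c}
  A via A→d d: +{d}
  B via B→b B c: +{b}
  C via C→B C: +{b}
  S via S→C: +{b}
  S via S→a: +{a}
  S via S→c A: +{c}
  FIRST[S]={a,b,c}  FIRST[A]={b,c,d}  FIRST[B]={b}  FIRST[C]={b}
[2] (stable)
  FIRST[S]={a,b,c}  FIRST[A]={b,c,d}  FIRST[B]={b}  FIRST[C]={b}

FIRST(C) = ["b"]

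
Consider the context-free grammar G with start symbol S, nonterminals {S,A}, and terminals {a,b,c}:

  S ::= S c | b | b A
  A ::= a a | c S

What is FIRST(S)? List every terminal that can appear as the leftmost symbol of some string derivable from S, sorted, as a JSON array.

Compute FIRST by fixpoint:
[1]
  A via A→a a: +{a}
  A via A→c S: +{c}
  S via S→b: +{b}
  FIRST(S)={b}  FIRST(A)={a,c}
[2] (no change)
  FIRST(S)={b}  FIRST(A)={a,c}

FIRST(S) = ["b"]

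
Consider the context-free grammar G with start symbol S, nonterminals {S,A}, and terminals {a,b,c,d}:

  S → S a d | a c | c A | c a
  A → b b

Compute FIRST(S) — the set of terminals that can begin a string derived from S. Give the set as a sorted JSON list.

FIRST iteration:
iter 1:
  A via A→b b: +{b}
  S via S→a c: +{a}
  S via S→c A: +{c}
  S: {a,c}  A: {b}
iter 2: done
  S: {a,c}  A: {b}

FIRST(S) = ["a", "c"]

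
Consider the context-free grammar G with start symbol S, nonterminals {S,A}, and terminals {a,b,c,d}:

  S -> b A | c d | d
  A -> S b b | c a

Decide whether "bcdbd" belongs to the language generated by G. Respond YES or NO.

CNF form of G:
  S -> T0 A | T1 T3 | d
  A -> S X4 | T1 T2
  T0 -> b
  T1 -> c
  T2 -> a
  T3 -> d
  X4 -> T0 T0

Fill CYK table bottom-up:
  [0..0]={T0}  "b"  orig:{}
  [1..1]={T1}  "c"  orig:{}
  [2..2]={S,T3}  "d"  orig:{S}
  [3..3]={T0}  "b"  orig:{}
  [4..4]={S,T3}  "d"  orig:{S}
  [0..1]=∅  "bc"
  [1..2]={S}  "cd"
  [2..3]=∅  "db"
  [3..4]=∅  "bd"
  [0..2]=∅  "bcd"
  [1..3]=∅  "cdb"
  [2..4]=∅  "dbd"
  [0..3]=∅  "bcdb"
  [1..4]=∅  "cdbd"
  [0..4]=∅  "bcdbd"

S ∉ T[0,4] ⇒ NO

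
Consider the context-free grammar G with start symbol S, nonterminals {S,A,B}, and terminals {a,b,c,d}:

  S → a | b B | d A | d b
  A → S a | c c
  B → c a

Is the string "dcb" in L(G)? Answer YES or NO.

Convert to CNF:
  S -> T2 B | T3 A | T3 T2 | a
  A -> S T0 | T1 T1
  B -> T1 T0
  T0 -> a
  T1 -> c
  T2 -> b
  T3 -> d

Fill CYK table bottom-up:
  T[0,0] 'd' = {T3}  orig:{}
  T[1,1] 'c' = {T1}  orig:{}
  T[2,2] 'b' = {T2}  orig:{}
  T[0,1] 'dc' = ∅
  T[1,2] 'cb' = ∅
  T[0,2] 'dcb' = ∅

S ∉ T[0,2] ⇒ NO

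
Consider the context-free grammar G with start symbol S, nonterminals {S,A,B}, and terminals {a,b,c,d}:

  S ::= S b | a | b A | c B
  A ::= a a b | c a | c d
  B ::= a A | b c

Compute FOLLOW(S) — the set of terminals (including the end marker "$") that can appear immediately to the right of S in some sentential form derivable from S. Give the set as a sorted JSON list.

Compute FIRST by fixpoint:
iter 1:
  A via A→a a b: +{a}
  A via A→c a: +{c}
  B via B→a A: +{a}
  B via B→b c: +{b}
  S via S→a: +{a}
  S via S→b A: +{b}
  S via S→c B: +{c}
  FIRST(S)={a,b,c}  FIRST(A)={a,c}  FIRST(B)={a,b}
iter 2: done
  FIRST(S)={a,b,c}  FIRST(A)={a,c}  FIRST(B)={a,b}

FOLLOW iteration:
FOLLOW(S) := {$}
iter 1:
  S→S b: FOLLOW(S) ⊇ FIRST(b) = {b}; new: +{b}
  S→b A: FOLLOW(A) ⊇ FOLLOW(S) ⊇ {$,b}; new: +{$,b}
  S→c B: FOLLOW(B) ⊇ FOLLOW(S) ⊇ {$,b}; new: +{$,b}
  S: {$,b}  A: {$,b}  B: {$,b}
iter 2: (no change)
  S: {$,b}  A: {$,b}  B: {$,b}

FOLLOW(S) = ["$", "b"]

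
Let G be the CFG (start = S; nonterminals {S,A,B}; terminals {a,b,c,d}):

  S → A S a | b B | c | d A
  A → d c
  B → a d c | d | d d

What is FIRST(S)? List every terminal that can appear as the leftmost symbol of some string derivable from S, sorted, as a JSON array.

FIRST iteration:
pass 1:
  A via A→d c: +{d}
  B via B→a d c: +{a}
  B via B→d: +{d}
  S via S→A S a: +{d}
  S via S→b B: +{b}
  S via S→c: +{c}
  S: {b,c,d}  A: {d}  B: {a,d}
pass 2: (no change)
  S: {b,c,d}  A: {d}  B: {a,d}

FIRST(S) = ["b", "c", "d"]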